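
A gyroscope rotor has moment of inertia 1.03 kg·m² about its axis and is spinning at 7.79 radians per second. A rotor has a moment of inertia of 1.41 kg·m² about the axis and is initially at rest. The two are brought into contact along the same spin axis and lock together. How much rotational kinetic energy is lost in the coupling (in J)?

No external torque acts about the common axis, so total angular momentum is conserved.
Taking A's sense as positive: L = (1.030)(7.79) = 8.024 kg·m²·rad/s.
Combined I = 1.030 + 1.410 = 2.440 kg·m².
ω_f = L / I = 8.024 / 2.440 = 3.288 rad/s.
KE_i = ½ΣIω² = 31.25 J; KE_f = ½(2.440)(3.288)² = 13.19 J.

ΔKE lost ≈ 18.1 J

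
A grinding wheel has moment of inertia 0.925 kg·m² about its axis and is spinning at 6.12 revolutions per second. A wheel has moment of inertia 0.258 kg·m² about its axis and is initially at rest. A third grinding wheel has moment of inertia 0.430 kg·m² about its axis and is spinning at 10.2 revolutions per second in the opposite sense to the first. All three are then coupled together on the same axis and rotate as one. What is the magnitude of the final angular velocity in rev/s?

|ω_f| ≈ 0.790 rev/s

No external torque acts about the common axis, so total angular momentum is conserved.
Taking A's sense as positive: L = (0.9250)(6.12) − (0.4300)(10.2) = 1.275 kg·m²·rev/s.
Combined I = 0.9250 + 0.2580 + 0.4300 = 1.613 kg·m².
ω_f = L / I = 1.275 / 1.613 = 0.7905 rev/s.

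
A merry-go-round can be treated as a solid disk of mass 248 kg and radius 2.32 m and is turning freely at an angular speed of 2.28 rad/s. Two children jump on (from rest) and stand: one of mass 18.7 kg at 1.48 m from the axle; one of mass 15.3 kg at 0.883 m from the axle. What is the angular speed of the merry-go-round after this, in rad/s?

No external torque acts about the axle; L_before = L_after.
I_p = ½(248)(2.32)² = 667.4 kg·m².
Added inertia Σmr² = (18.7)(1.48)² + (15.3)(0.883)² = 52.89 kg·m²; I_f = 667.4 + 52.89 = 720.3 kg·m².
ω_f = I_p ω_i / I_f = (667.4)(2.28) / 720.3 = 2.113 rad/s.

ω_f ≈ 2.11 rad/s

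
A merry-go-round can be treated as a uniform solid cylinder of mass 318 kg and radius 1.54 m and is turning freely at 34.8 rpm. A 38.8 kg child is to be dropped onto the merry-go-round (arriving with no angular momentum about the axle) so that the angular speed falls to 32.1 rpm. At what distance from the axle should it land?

The added mass arrives with no angular momentum about the axle, and any external torque about the axle is negligible, so the system's angular momentum is conserved.
I_p = ½(318)(1.54)² = 377.1 kg·m².
I_p ω_i = (I_p + m r²) ω_f ⇒ m r² = I_p(ω_i/ω_f − 1) = 377.1(34.8/32.1 − 1) = 31.72 kg·m².
r = √(31.72/38.8) = 0.9041 m.

r ≈ 0.904 m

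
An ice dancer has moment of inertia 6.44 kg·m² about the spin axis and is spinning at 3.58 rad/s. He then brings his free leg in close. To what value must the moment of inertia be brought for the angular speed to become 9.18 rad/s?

Angular momentum about the spin axis is conserved since the torque about it is zero.
I₂ = I₁ω₁ / ω₂ = (6.44)(3.58) / (9.18) = 2.511 kg·m².

I₂ ≈ 2.51 kg·m²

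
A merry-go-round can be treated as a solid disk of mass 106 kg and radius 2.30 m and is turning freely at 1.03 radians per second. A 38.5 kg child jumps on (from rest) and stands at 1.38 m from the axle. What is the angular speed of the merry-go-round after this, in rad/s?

No external torque acts about the axle; L_before = L_after.
I_p = ½(106)(2.30)² = 280.4 kg·m².
Added inertia Σmr² = (38.5)(1.38)² = 73.32 kg·m²; I_f = 280.4 + 73.32 = 353.7 kg·m².
ω_f = I_p ω_i / I_f = (280.4)(1.03) / 353.7 = 0.8165 rad/s.

ω_f ≈ 0.816 rad/s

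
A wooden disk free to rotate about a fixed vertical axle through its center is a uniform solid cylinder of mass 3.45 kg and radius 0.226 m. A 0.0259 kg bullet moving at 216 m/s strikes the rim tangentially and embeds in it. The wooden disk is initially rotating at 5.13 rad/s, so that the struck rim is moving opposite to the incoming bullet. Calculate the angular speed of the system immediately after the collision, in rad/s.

About the axle the impulsive forces during the collision are internal, so angular momentum about that axis is conserved.
I_p = ½(3.45)(0.226)² = 0.08811 kg·m². Taking the sense of the bullet's angular momentum as positive, L_{bullet} = m v R = (0.0259)(216)(0.226) = 1.264 kg·m²/s.
L_i = −I_p ω_p + m v R = −(0.08811)(5.13) + 1.264 = 0.8124 kg·m²/s.
After sticking, I_f = I_p + m R² = 0.08811 + (0.0259)(0.226)² = 0.08943 kg·m².
ω_f = L_i / I_f = 0.8124 / 0.08943 = 9.084 rad/s.

|ω_f| ≈ 9.08 rad/s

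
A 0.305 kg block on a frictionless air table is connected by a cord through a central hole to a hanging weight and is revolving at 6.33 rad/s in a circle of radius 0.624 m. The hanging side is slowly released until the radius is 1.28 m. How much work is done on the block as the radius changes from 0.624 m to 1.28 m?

W ≈ -1.81 J

No torque about the axis ⇒ m r₁² ω₁ = m r₂² ω₂.
ω₂ = ω₁ (r₁/r₂)² = (6.33)(0.624/1.28)² = 1.504 rad/s.
W = ΔKE = ½m(v₂² − v₁²) = -1.814 J.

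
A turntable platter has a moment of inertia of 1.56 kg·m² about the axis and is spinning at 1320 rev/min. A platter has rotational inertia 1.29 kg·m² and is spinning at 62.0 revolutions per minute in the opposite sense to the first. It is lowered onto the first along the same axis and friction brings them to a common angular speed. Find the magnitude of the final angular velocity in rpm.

|ω_f| ≈ 694 rpm

The coupling torques are internal; angular momentum about the shared axis is conserved.
Taking A's sense as positive: L = (1.560)(1320) − (1.290)(62.0) = 1979 kg·m²·rpm.
Combined I = 1.560 + 1.290 = 2.850 kg·m².
ω_f = L / I = 1979 / 2.850 = 694.5 rpm.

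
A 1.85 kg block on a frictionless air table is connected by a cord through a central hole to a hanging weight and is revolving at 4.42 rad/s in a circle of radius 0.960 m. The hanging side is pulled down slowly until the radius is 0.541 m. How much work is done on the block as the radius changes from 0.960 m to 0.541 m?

W ≈ 35.8 J

No torque about the axis ⇒ m r₁² ω₁ = m r₂² ω₂.
ω₂ = ω₁ (r₁/r₂)² = (4.42)(0.960/0.541)² = 13.92 rad/s.
W = ΔKE = ½m(v₂² − v₁²) = 35.79 J.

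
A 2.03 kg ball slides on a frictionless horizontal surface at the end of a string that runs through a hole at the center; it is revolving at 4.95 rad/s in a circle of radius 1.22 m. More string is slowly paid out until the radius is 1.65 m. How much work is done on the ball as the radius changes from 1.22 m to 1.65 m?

The constraining force is radial, so m r² ω about the center is conserved.
ω₂ = ω₁ (r₁/r₂)² = (4.95)(1.22/1.65)² = 2.706 rad/s.
W = ΔKE = ½m(v₂² − v₁²) = -16.78 J.

W ≈ -16.8 J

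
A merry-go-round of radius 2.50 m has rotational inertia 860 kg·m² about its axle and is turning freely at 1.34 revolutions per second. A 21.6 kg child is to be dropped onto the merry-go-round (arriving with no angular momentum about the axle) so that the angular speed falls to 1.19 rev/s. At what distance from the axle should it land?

No external torque acts about the axle; L_before = L_after.
I_p ω_i = (I_p + m r²) ω_f ⇒ m r² = I_p(ω_i/ω_f − 1) = 860.0(1.34/1.19 − 1) = 108.4 kg·m².
r = √(108.4/21.6) = 2.240 m.

r ≈ 2.24 m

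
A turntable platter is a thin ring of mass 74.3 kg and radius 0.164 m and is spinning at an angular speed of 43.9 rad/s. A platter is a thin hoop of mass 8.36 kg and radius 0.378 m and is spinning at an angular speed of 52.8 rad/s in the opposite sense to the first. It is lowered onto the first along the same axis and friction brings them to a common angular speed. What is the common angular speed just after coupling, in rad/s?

No external torque acts about the common axis, so total angular momentum is conserved.
Moments of inertia: I_A = (74.3)(0.164)² = 1.998 kg·m²; I_B = (8.36)(0.378)² = 1.195 kg·m².
Taking A's sense as positive: L = (1.998)(43.9) − (1.195)(52.8) = 24.66 kg·m²·rad/s.
Combined I = 1.998 + 1.195 = 3.193 kg·m².
ω_f = L / I = 24.66 / 3.193 = 7.723 rad/s.

|ω_f| ≈ 7.72 rad/s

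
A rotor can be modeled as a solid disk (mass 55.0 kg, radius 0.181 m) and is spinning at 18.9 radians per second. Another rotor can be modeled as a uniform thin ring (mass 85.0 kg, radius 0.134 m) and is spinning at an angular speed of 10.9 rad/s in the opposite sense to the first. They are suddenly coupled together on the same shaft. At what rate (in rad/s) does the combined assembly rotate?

No external torque acts about the common axis, so total angular momentum is conserved.
Moments of inertia: I_A = ½(55.0)(0.181)² = 0.9009 kg·m²; I_B = (85.0)(0.134)² = 1.526 kg·m².
Taking A's sense as positive: L = (0.9009)(18.9) − (1.526)(10.9) = 0.3913 kg·m²·rad/s.
Combined I = 0.9009 + 1.526 = 2.427 kg·m².
ω_f = L / I = 0.3913 / 2.427 = 0.1612 rad/s.

|ω_f| ≈ 0.161 rad/s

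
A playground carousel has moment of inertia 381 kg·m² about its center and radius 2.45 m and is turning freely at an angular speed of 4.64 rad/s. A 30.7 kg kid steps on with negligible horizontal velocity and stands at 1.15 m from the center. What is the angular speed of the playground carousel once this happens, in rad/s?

No external torque acts about the center; L_before = L_after.
Added inertia Σmr² = (30.7)(1.15)² = 40.60 kg·m²; I_f = 381.0 + 40.60 = 421.6 kg·m².
ω_f = I_p ω_i / I_f = (381.0)(4.64) / 421.6 = 4.193 rad/s.

ω_f ≈ 4.19 rad/s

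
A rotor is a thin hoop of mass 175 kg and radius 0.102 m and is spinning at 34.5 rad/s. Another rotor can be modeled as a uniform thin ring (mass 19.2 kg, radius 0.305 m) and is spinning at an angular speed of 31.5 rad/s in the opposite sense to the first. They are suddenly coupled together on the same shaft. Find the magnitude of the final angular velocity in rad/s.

No external torque acts about the common axis, so total angular momentum is conserved.
Moments of inertia: I_A = (175)(0.102)² = 1.821 kg·m²; I_B = (19.2)(0.305)² = 1.786 kg·m².
Taking A's sense as positive: L = (1.821)(34.5) − (1.786)(31.5) = 6.553 kg·m²·rad/s.
Combined I = 1.821 + 1.786 = 3.607 kg·m².
ω_f = L / I = 6.553 / 3.607 = 1.817 rad/s.

|ω_f| ≈ 1.82 rad/s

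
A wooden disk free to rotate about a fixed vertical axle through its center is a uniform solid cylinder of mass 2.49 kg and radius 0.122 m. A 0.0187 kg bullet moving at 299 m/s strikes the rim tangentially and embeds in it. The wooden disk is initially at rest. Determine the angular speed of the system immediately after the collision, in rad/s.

|ω_f| ≈ 36.3 rad/s

The axle reaction passes through the axle and exerts no torque about it; angular momentum about the axle is conserved through the impact.
I_p = ½(2.49)(0.122)² = 0.01853 kg·m². Taking the sense of the bullet's angular momentum as positive, L_{bullet} = m v R = (0.0187)(299)(0.122) = 0.6821 kg·m²/s.
L_i = 0 + 0.6821 = 0.6821 kg·m²/s.
After sticking, I_f = I_p + m R² = 0.01853 + (0.0187)(0.122)² = 0.01881 kg·m².
ω_f = L_i / I_f = 0.6821 / 0.01881 = 36.27 rad/s.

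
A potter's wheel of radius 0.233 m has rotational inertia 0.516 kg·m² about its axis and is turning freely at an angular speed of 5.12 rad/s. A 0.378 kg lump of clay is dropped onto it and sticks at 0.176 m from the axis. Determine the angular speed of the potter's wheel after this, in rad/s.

The added mass arrives with no angular momentum about the axis, and any external torque about the axis is negligible, so the system's angular momentum is conserved.
Added inertia Σmr² = (0.378)(0.176)² = 0.01171 kg·m²; I_f = 0.5160 + 0.01171 = 0.5277 kg·m².
ω_f = I_p ω_i / I_f = (0.5160)(5.12) / 0.5277 = 5.006 rad/s.

ω_f ≈ 5.01 rad/s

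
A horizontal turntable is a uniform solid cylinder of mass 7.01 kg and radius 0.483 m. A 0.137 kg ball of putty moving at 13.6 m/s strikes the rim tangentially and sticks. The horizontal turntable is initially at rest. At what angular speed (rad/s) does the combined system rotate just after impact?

The axle reaction passes through the axle and exerts no torque about it; angular momentum about the axle is conserved through the impact.
I_p = ½(7.01)(0.483)² = 0.8177 kg·m². Taking the sense of the ball of putty's angular momentum as positive, L_{ball} = m v R = (0.137)(13.6)(0.483) = 0.8999 kg·m²/s.
L_i = 0 + 0.8999 = 0.8999 kg·m²/s.
After sticking, I_f = I_p + m R² = 0.8177 + (0.137)(0.483)² = 0.8496 kg·m².
ω_f = L_i / I_f = 0.8999 / 0.8496 = 1.059 rad/s.

|ω_f| ≈ 1.06 rad/s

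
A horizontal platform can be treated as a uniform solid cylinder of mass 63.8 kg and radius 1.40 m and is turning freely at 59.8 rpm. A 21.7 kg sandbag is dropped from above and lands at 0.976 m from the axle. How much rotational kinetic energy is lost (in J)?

No external torque acts about the axle; L_before = L_after.
I_p = ½(63.8)(1.40)² = 62.52 kg·m².
Added inertia Σmr² = (21.7)(0.976)² = 20.67 kg·m²; I_f = 62.52 + 20.67 = 83.19 kg·m².
ω_f = I_p ω_i / I_f = (62.52)(59.8) / 83.19 = 44.94 rpm.
KE_i = ½(62.52)(6.262 rad/s)² = 1226 J; KE_f = ½(83.19)(4.706)² = 921.4 J.

energy lost ≈ 305 J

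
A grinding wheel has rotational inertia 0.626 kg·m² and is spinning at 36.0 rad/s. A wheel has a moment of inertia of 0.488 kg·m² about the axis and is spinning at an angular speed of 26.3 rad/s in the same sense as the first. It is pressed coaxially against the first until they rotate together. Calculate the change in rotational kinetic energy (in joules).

ΔKE ≈ -12.9 J

No external torque acts about the common axis, so total angular momentum is conserved.
Taking A's sense as positive: L = (0.6260)(36.0) + (0.4880)(26.3) = 35.37 kg·m²·rad/s.
Combined I = 0.6260 + 0.4880 = 1.114 kg·m².
ω_f = L / I = 35.37 / 1.114 = 31.75 rad/s.
KE_i = ½ΣIω² = 574.4 J; KE_f = ½(1.114)(31.75)² = 561.5 J.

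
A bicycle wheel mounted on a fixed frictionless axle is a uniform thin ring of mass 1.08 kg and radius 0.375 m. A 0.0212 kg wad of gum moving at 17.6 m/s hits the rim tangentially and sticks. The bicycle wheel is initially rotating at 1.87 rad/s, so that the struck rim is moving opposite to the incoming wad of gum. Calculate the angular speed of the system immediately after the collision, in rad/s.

About the axle the impulsive forces during the collision are internal, so angular momentum about that axis is conserved.
I_p = (1.08)(0.375)² = 0.1519 kg·m². Taking the sense of the wad of gum's angular momentum as positive, L_{wad} = m v R = (0.0212)(17.6)(0.375) = 0.1399 kg·m²/s.
L_i = −I_p ω_p + m v R = −(0.1519)(1.87) + 0.1399 = -0.1441 kg·m²/s.
After sticking, I_f = I_p + m R² = 0.1519 + (0.0212)(0.375)² = 0.1549 kg·m².
ω_f = L_i / I_f = -0.1441 / 0.1549 = -0.9305 rad/s.

|ω_f| ≈ 0.930 rad/s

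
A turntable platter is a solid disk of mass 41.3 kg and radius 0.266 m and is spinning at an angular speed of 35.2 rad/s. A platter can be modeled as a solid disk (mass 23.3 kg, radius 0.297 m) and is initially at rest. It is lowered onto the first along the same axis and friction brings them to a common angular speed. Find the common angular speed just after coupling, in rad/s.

No external torque acts about the common axis, so total angular momentum is conserved.
Moments of inertia: I_A = ½(41.3)(0.266)² = 1.461 kg·m²; I_B = ½(23.3)(0.297)² = 1.028 kg·m².
Taking A's sense as positive: L = (1.461)(35.2) = 51.43 kg·m²·rad/s.
Combined I = 1.461 + 1.028 = 2.489 kg·m².
ω_f = L / I = 51.43 / 2.489 = 20.67 rad/s.

|ω_f| ≈ 20.7 rad/s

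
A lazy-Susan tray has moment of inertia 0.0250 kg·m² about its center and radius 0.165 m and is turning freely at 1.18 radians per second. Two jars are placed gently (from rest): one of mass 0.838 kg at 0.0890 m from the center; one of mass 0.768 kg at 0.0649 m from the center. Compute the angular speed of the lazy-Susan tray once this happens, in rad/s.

No external torque acts about the center; L_before = L_after.
Added inertia Σmr² = (0.838)(0.0890)² + (0.768)(0.0649)² = 0.009873 kg·m²; I_f = 0.02500 + 0.009873 = 0.03487 kg·m².
ω_f = I_p ω_i / I_f = (0.02500)(1.18) / 0.03487 = 0.8459 rad/s.

ω_f ≈ 0.846 rad/s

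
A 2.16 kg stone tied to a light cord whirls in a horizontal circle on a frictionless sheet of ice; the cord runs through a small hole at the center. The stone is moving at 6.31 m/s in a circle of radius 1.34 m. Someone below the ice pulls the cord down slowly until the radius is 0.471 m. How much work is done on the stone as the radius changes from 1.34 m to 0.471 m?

W ≈ 305 J

The only horizontal force on the mass is along the cord (radial), so it exerts no torque about the hole and angular momentum m v r is conserved.
v₂ = v₁ r₁ / r₂ = (6.31)(1.34) / (0.471) = 17.95 m/s.
W = ΔKE = ½m(v₂² − v₁²) = 305.1 J.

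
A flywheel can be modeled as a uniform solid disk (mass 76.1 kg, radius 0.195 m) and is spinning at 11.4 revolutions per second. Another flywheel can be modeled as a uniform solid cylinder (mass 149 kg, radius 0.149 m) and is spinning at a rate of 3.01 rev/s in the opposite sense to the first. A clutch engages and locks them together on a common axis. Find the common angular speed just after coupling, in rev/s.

No external torque acts about the common axis, so total angular momentum is conserved.
Moments of inertia: I_A = ½(76.1)(0.195)² = 1.447 kg·m²; I_B = ½(149)(0.149)² = 1.654 kg·m².
Taking A's sense as positive: L = (1.447)(11.4) − (1.654)(3.01) = 11.52 kg·m²·rev/s.
Combined I = 1.447 + 1.654 = 3.101 kg·m².
ω_f = L / I = 11.52 / 3.101 = 3.714 rev/s.

|ω_f| ≈ 3.71 rev/s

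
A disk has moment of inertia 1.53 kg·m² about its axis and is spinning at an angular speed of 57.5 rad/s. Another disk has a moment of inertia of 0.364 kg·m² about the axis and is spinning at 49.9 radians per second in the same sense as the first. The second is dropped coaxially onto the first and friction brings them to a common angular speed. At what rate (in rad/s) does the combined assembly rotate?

|ω_f| ≈ 56.0 rad/s

The coupling torques are internal; angular momentum about the shared axis is conserved.
Taking A's sense as positive: L = (1.530)(57.5) + (0.3640)(49.9) = 106.1 kg·m²·rad/s.
Combined I = 1.530 + 0.3640 = 1.894 kg·m².
ω_f = L / I = 106.1 / 1.894 = 56.04 rad/s.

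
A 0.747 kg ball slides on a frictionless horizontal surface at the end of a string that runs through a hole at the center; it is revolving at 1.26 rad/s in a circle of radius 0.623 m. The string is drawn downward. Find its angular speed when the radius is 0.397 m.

The constraining force is radial, so m r² ω about the center is conserved.
ω₂ = ω₁ (r₁/r₂)² = (1.26)(0.623/0.397)² = 3.103 rad/s.

ω₂ ≈ 3.10 rad/s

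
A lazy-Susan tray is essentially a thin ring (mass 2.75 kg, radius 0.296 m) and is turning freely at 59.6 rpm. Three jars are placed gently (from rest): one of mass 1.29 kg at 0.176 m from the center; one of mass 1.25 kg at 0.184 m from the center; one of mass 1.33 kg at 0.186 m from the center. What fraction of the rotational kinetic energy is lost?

fraction ≈ 0.347

The added mass arrives with no angular momentum about the center, and any external torque about the center is negligible, so the system's angular momentum is conserved.
I_p = (2.75)(0.296)² = 0.2409 kg·m².
Added inertia Σmr² = (1.29)(0.176)² + (1.25)(0.184)² + (1.33)(0.186)² = 0.1283 kg·m²; I_f = 0.2409 + 0.1283 = 0.3692 kg·m².
ω_f = I_p ω_i / I_f = (0.2409)(59.6) / 0.3692 = 38.89 rpm.
KE_i = ½(0.2409)(6.241 rad/s)² = 4.693 J; KE_f = ½(0.3692)(4.073)² = 3.062 J.
Fraction lost = 0.3475.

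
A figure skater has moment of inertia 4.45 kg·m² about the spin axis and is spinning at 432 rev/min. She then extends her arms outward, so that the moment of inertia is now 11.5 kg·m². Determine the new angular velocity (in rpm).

With no external torque about the axis, L is conserved: I₁ω₁ = I₂ω₂.
ω₂ = I₁ω₁ / I₂ = (4.450)(432 rpm) / (11.50) = 167.2 rpm.

ω₂ ≈ 167 rpm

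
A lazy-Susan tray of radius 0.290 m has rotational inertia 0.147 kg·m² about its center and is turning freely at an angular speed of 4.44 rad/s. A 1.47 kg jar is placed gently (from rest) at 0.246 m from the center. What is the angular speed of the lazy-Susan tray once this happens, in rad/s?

The added mass arrives with no angular momentum about the center, and any external torque about the center is negligible, so the system's angular momentum is conserved.
Added inertia Σmr² = (1.47)(0.246)² = 0.08896 kg·m²; I_f = 0.1470 + 0.08896 = 0.2360 kg·m².
ω_f = I_p ω_i / I_f = (0.1470)(4.44) / 0.2360 = 2.766 rad/s.

ω_f ≈ 2.77 rad/s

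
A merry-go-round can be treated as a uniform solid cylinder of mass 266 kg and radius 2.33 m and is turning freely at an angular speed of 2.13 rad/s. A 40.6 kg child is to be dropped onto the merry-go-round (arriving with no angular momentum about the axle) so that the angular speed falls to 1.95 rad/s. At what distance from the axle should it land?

No external torque acts about the axle; L_before = L_after.
I_p = ½(266)(2.33)² = 722.0 kg·m².
I_p ω_i = (I_p + m r²) ω_f ⇒ m r² = I_p(ω_i/ω_f − 1) = 722.0(2.13/1.95 − 1) = 66.65 kg·m².
r = √(66.65/40.6) = 1.281 m.

r ≈ 1.28 m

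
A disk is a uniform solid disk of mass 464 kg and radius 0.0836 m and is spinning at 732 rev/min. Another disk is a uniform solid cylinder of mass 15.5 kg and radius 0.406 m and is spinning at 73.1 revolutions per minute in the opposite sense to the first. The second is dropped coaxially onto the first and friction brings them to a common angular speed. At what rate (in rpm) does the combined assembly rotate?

The coupling torques are internal; angular momentum about the shared axis is conserved.
Moments of inertia: I_A = ½(464)(0.0836)² = 1.621 kg·m²; I_B = ½(15.5)(0.406)² = 1.277 kg·m².
Taking A's sense as positive: L = (1.621)(732) − (1.277)(73.1) = 1094 kg·m²·rpm.
Combined I = 1.621 + 1.277 = 2.899 kg·m².
ω_f = L / I = 1094 / 2.899 = 377.2 rpm.

|ω_f| ≈ 377 rpm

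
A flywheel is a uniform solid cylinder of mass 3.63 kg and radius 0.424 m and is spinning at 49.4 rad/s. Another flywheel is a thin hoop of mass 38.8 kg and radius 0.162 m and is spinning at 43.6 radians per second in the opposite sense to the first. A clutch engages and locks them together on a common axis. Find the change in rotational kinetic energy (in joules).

ΔKE ≈ -1070 J

No external torque acts about the common axis, so total angular momentum is conserved.
Moments of inertia: I_A = ½(3.63)(0.424)² = 0.3263 kg·m²; I_B = (38.8)(0.162)² = 1.018 kg·m².
Taking A's sense as positive: L = (0.3263)(49.4) − (1.018)(43.6) = -28.28 kg·m²·rad/s.
Combined I = 0.3263 + 1.018 = 1.345 kg·m².
ω_f = L / I = -28.28 / 1.345 = -21.03 rad/s.
KE_i = ½ΣIω² = 1366 J; KE_f = ½(1.345)(21.03)² = 297.4 J.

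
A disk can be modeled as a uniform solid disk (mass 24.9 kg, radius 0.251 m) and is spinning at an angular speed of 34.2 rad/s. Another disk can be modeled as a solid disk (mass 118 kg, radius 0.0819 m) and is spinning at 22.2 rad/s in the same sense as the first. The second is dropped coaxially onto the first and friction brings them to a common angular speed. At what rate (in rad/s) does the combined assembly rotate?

No external torque acts about the common axis, so total angular momentum is conserved.
Moments of inertia: I_A = ½(24.9)(0.251)² = 0.7844 kg·m²; I_B = ½(118)(0.0819)² = 0.3957 kg·m².
Taking A's sense as positive: L = (0.7844)(34.2) + (0.3957)(22.2) = 35.61 kg·m²·rad/s.
Combined I = 0.7844 + 0.3957 = 1.180 kg·m².
ω_f = L / I = 35.61 / 1.180 = 30.18 rad/s.

|ω_f| ≈ 30.2 rad/s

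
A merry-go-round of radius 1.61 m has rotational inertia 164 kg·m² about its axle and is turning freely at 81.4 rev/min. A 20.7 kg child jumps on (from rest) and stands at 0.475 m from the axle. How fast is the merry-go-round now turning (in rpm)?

The added mass arrives with no angular momentum about the axle, and any external torque about the axle is negligible, so the system's angular momentum is conserved.
Added inertia Σmr² = (20.7)(0.475)² = 4.670 kg·m²; I_f = 164.0 + 4.670 = 168.7 kg·m².
ω_f = I_p ω_i / I_f = (164.0)(81.4) / 168.7 = 79.15 rpm.

ω_f ≈ 79.1 rpm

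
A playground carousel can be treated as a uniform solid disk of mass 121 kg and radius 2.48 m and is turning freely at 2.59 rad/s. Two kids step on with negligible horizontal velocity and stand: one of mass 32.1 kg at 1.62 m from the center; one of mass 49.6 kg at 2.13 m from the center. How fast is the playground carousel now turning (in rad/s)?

ω_f ≈ 1.41 rad/s

The added mass arrives with no angular momentum about the center, and any external torque about the center is negligible, so the system's angular momentum is conserved.
I_p = ½(121)(2.48)² = 372.1 kg·m².
Added inertia Σmr² = (32.1)(1.62)² + (49.6)(2.13)² = 309.3 kg·m²; I_f = 372.1 + 309.3 = 681.4 kg·m².
ω_f = I_p ω_i / I_f = (372.1)(2.59) / 681.4 = 1.414 rad/s.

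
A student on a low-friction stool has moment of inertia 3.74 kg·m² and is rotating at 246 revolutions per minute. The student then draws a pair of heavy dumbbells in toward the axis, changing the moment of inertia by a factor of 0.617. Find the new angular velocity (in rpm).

ω₂ ≈ 399 rpm

No external torque acts about the spin axis, so angular momentum is conserved.
I₂ = 0.617 × 3.74 = 2.308 kg·m².
ω₂ = I₁ω₁ / I₂ = (3.740)(246 rpm) / (2.308) = 398.7 rpm.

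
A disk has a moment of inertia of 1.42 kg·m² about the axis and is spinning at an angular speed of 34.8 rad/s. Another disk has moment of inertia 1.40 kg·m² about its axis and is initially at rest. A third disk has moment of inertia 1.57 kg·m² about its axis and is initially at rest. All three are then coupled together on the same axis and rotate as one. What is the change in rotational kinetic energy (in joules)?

The coupling torques are internal; angular momentum about the shared axis is conserved.
Taking A's sense as positive: L = (1.420)(34.8) = 49.42 kg·m²·rad/s.
Combined I = 1.420 + 1.400 + 1.570 = 4.390 kg·m².
ω_f = L / I = 49.42 / 4.390 = 11.26 rad/s.
KE_i = ½ΣIω² = 859.8 J; KE_f = ½(4.390)(11.26)² = 278.1 J.

ΔKE ≈ -582 J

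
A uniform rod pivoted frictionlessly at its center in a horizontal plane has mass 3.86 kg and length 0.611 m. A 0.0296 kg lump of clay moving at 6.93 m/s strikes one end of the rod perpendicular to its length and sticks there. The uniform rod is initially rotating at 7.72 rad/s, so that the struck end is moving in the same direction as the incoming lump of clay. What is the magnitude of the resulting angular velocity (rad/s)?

About the pivot the impulsive forces during the collision are internal, so angular momentum about that axis is conserved.
I_p = (1/12)(3.86)(0.611)² = 0.1201 kg·m². Taking the sense of the lump of clay's angular momentum as positive, L_{lump} = m v R = (0.0296)(6.93)(0.611/2) = 0.06267 kg·m²/s.
L_i = +I_p ω_p + m v R = +(0.1201)(7.72) + 0.06267 = 0.9897 kg·m²/s.
After sticking, I_f = I_p + m R² = 0.1201 + (0.0296)(0.611/2)² = 0.1228 kg·m².
ω_f = L_i / I_f = 0.9897 / 0.1228 = 8.057 rad/s.

|ω_f| ≈ 8.06 rad/s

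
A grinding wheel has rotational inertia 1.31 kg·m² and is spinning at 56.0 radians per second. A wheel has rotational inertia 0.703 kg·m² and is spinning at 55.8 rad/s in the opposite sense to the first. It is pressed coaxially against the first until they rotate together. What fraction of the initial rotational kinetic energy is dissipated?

No external torque acts about the common axis, so total angular momentum is conserved.
Taking A's sense as positive: L = (1.310)(56.0) − (0.7030)(55.8) = 34.13 kg·m²·rad/s.
Combined I = 1.310 + 0.7030 = 2.013 kg·m².
ω_f = L / I = 34.13 / 2.013 = 16.96 rad/s.
KE_i = ½ΣIω² = 3149 J; KE_f = ½(2.013)(16.96)² = 289.4 J.
Fraction dissipated = (KE_i − KE_f)/KE_i = 0.9081.

fraction ≈ 0.908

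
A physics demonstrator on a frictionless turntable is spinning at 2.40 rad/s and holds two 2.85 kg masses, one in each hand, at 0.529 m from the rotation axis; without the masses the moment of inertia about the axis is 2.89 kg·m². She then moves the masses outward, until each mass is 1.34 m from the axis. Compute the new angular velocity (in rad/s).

ω₂ ≈ 0.820 rad/s

Angular momentum about the spin axis is conserved since the torque about it is zero.
I₁ = 2.89 + 2(2.85)(0.529)² = 4.485 kg·m²; I₂ = 2.89 + 2(2.85)(1.34)² = 13.12 kg·m².
ω₂ = I₁ω₁ / I₂ = (4.485)(2.40 rad/s) / (13.12) = 0.8201 rad/s.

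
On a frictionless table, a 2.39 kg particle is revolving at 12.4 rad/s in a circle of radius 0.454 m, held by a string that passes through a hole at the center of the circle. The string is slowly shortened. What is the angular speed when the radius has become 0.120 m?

ω₂ ≈ 177 rad/s

The constraining force is radial, so m r² ω about the center is conserved.
ω₂ = ω₁ (r₁/r₂)² = (12.4)(0.454/0.120)² = 177.5 rad/s.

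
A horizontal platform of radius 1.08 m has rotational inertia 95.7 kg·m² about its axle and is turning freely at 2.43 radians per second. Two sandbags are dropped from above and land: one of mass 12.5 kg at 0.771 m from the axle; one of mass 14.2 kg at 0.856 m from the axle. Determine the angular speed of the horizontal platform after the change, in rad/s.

ω_f ≈ 2.05 rad/s

The added mass arrives with no angular momentum about the axle, and any external torque about the axle is negligible, so the system's angular momentum is conserved.
Added inertia Σmr² = (12.5)(0.771)² + (14.2)(0.856)² = 17.84 kg·m²; I_f = 95.70 + 17.84 = 113.5 kg·m².
ω_f = I_p ω_i / I_f = (95.70)(2.43) / 113.5 = 2.048 rad/s.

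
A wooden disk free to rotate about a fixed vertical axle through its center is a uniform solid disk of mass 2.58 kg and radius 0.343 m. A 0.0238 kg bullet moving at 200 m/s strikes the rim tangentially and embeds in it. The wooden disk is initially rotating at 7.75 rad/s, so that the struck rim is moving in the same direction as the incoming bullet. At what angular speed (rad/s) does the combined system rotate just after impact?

The axle reaction passes through the axle and exerts no torque about it; angular momentum about the axle is conserved through the impact.
I_p = ½(2.58)(0.343)² = 0.1518 kg·m². Taking the sense of the bullet's angular momentum as positive, L_{bullet} = m v R = (0.0238)(200)(0.343) = 1.633 kg·m²/s.
L_i = +I_p ω_p + m v R = +(0.1518)(7.75) + 1.633 = 2.809 kg·m²/s.
After sticking, I_f = I_p + m R² = 0.1518 + (0.0238)(0.343)² = 0.1546 kg·m².
ω_f = L_i / I_f = 2.809 / 0.1546 = 18.17 rad/s.

|ω_f| ≈ 18.2 rad/s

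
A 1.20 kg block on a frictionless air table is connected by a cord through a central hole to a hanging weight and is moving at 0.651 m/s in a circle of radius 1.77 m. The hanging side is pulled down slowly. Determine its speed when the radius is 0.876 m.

v₂ ≈ 1.32 m/s

The only horizontal force on the mass is along the cord (radial), so it exerts no torque about the hole and angular momentum m v r is conserved.
v₂ = v₁ r₁ / r₂ = (0.651)(1.77) / (0.876) = 1.315 m/s.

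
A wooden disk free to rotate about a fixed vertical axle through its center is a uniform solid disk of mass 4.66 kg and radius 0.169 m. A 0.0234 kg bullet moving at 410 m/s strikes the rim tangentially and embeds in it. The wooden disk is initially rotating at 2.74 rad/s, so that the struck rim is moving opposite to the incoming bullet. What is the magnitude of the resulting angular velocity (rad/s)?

The axle reaction passes through the axle and exerts no torque about it; angular momentum about the axle is conserved through the impact.
I_p = ½(4.66)(0.169)² = 0.06655 kg·m². Taking the sense of the bullet's angular momentum as positive, L_{bullet} = m v R = (0.0234)(410)(0.169) = 1.621 kg·m²/s.
L_i = −I_p ω_p + m v R = −(0.06655)(2.74) + 1.621 = 1.439 kg·m²/s.
After sticking, I_f = I_p + m R² = 0.06655 + (0.0234)(0.169)² = 0.06722 kg·m².
ω_f = L_i / I_f = 1.439 / 0.06722 = 21.41 rad/s.

|ω_f| ≈ 21.4 rad/s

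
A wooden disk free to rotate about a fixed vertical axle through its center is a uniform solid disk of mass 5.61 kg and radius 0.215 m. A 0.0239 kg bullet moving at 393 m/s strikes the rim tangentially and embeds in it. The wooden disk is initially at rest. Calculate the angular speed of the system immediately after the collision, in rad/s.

|ω_f| ≈ 15.4 rad/s

The axle reaction passes through the axle and exerts no torque about it; angular momentum about the axle is conserved through the impact.
I_p = ½(5.61)(0.215)² = 0.1297 kg·m². Taking the sense of the bullet's angular momentum as positive, L_{bullet} = m v R = (0.0239)(393)(0.215) = 2.019 kg·m²/s.
L_i = 0 + 2.019 = 2.019 kg·m²/s.
After sticking, I_f = I_p + m R² = 0.1297 + (0.0239)(0.215)² = 0.1308 kg·m².
ω_f = L_i / I_f = 2.019 / 0.1308 = 15.44 rad/s.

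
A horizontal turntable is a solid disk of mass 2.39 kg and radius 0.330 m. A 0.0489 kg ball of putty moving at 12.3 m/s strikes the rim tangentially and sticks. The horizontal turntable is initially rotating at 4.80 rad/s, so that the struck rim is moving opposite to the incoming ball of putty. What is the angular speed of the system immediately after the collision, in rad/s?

|ω_f| ≈ 3.15 rad/s

The axle reaction passes through the axle and exerts no torque about it; angular momentum about the axle is conserved through the impact.
I_p = ½(2.39)(0.330)² = 0.1301 kg·m². Taking the sense of the ball of putty's angular momentum as positive, L_{ball} = m v R = (0.0489)(12.3)(0.330) = 0.1985 kg·m²/s.
L_i = −I_p ω_p + m v R = −(0.1301)(4.80) + 0.1985 = -0.4262 kg·m²/s.
After sticking, I_f = I_p + m R² = 0.1301 + (0.0489)(0.330)² = 0.1355 kg·m².
ω_f = L_i / I_f = -0.4262 / 0.1355 = -3.146 rad/s.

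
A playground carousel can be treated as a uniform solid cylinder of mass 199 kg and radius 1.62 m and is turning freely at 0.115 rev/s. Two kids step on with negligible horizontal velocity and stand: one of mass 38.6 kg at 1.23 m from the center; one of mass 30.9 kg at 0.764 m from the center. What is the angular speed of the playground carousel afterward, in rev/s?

The added mass arrives with no angular momentum about the center, and any external torque about the center is negligible, so the system's angular momentum is conserved.
I_p = ½(199)(1.62)² = 261.1 kg·m².
Added inertia Σmr² = (38.6)(1.23)² + (30.9)(0.764)² = 76.43 kg·m²; I_f = 261.1 + 76.43 = 337.6 kg·m².
ω_f = I_p ω_i / I_f = (261.1)(0.115) / 337.6 = 0.08896 rev/s.

ω_f ≈ 0.0890 rev/s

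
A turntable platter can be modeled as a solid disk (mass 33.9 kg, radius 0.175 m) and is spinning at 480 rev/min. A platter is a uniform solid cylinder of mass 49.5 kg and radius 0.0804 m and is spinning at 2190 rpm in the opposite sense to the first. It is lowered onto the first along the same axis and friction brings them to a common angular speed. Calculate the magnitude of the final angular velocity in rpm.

The coupling torques are internal; angular momentum about the shared axis is conserved.
Moments of inertia: I_A = ½(33.9)(0.175)² = 0.5191 kg·m²; I_B = ½(49.5)(0.0804)² = 0.1600 kg·m².
Taking A's sense as positive: L = (0.5191)(480) − (0.1600)(2190) = -101.2 kg·m²·rpm.
Combined I = 0.5191 + 0.1600 = 0.6791 kg·m².
ω_f = L / I = -101.2 / 0.6791 = -149.0 rpm.

|ω_f| ≈ 149 rpm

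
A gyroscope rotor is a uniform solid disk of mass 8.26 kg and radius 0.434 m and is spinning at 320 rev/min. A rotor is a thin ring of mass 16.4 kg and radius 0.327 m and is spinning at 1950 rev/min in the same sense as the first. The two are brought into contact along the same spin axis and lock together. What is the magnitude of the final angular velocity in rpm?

|ω_f| ≈ 1450 rpm

The coupling torques are internal; angular momentum about the shared axis is conserved.
Moments of inertia: I_A = ½(8.26)(0.434)² = 0.7779 kg·m²; I_B = (16.4)(0.327)² = 1.754 kg·m².
Taking A's sense as positive: L = (0.7779)(320) + (1.754)(1950) = 3669 kg·m²·rpm.
Combined I = 0.7779 + 1.754 = 2.532 kg·m².
ω_f = L / I = 3669 / 2.532 = 1449 rpm.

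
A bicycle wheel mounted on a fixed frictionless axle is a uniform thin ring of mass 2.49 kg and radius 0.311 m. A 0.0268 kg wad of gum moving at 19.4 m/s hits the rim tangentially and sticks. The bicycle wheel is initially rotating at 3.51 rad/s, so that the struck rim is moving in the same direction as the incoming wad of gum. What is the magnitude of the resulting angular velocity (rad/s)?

|ω_f| ≈ 4.14 rad/s

The axle reaction passes through the axle and exerts no torque about it; angular momentum about the axle is conserved through the impact.
I_p = (2.49)(0.311)² = 0.2408 kg·m². Taking the sense of the wad of gum's angular momentum as positive, L_{wad} = m v R = (0.0268)(19.4)(0.311) = 0.1617 kg·m²/s.
L_i = +I_p ω_p + m v R = +(0.2408)(3.51) + 0.1617 = 1.007 kg·m²/s.
After sticking, I_f = I_p + m R² = 0.2408 + (0.0268)(0.311)² = 0.2434 kg·m².
ω_f = L_i / I_f = 1.007 / 0.2434 = 4.137 rad/s.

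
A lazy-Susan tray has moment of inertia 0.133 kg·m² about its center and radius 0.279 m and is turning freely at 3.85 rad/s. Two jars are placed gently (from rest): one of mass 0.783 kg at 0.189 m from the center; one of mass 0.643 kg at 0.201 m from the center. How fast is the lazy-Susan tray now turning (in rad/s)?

ω_f ≈ 2.74 rad/s

The added mass arrives with no angular momentum about the center, and any external torque about the center is negligible, so the system's angular momentum is conserved.
Added inertia Σmr² = (0.783)(0.189)² + (0.643)(0.201)² = 0.05395 kg·m²; I_f = 0.1330 + 0.05395 = 0.1869 kg·m².
ω_f = I_p ω_i / I_f = (0.1330)(3.85) / 0.1869 = 2.739 rad/s.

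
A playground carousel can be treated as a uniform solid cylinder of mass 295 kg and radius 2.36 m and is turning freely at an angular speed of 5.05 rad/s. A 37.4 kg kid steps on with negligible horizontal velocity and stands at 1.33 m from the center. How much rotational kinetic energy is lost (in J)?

No external torque acts about the center; L_before = L_after.
I_p = ½(295)(2.36)² = 821.5 kg·m².
Added inertia Σmr² = (37.4)(1.33)² = 66.16 kg·m²; I_f = 821.5 + 66.16 = 887.7 kg·m².
ω_f = I_p ω_i / I_f = (821.5)(5.05) / 887.7 = 4.674 rad/s.
KE_i = ½(821.5)(5.050 rad/s)² = 10480 J; KE_f = ½(887.7)(4.674)² = 9695 J.

energy lost ≈ 781 J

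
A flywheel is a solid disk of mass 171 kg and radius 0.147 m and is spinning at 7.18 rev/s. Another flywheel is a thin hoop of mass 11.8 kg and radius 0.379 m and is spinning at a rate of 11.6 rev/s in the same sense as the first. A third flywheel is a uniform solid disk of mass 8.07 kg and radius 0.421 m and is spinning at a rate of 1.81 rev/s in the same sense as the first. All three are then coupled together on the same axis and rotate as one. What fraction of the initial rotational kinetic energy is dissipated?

fraction ≈ 0.155

No external torque acts about the common axis, so total angular momentum is conserved.
Moments of inertia: I_A = ½(171)(0.147)² = 1.848 kg·m²; I_B = (11.8)(0.379)² = 1.695 kg·m²; I_C = ½(8.07)(0.421)² = 0.7152 kg·m².
Taking A's sense as positive: L = (1.848)(7.18) + (1.695)(11.6) + (0.7152)(1.81) = 34.22 kg·m²·rev/s.
Combined I = 1.848 + 1.695 + 0.7152 = 4.258 kg·m².
ω_f = L / I = 34.22 / 4.258 = 8.038 rev/s.
KE_i = ½ΣIω² = 6428 J; KE_f = ½(4.258)(50.50)² = 5429 J.
Fraction dissipated = (KE_i − KE_f)/KE_i = 0.1554.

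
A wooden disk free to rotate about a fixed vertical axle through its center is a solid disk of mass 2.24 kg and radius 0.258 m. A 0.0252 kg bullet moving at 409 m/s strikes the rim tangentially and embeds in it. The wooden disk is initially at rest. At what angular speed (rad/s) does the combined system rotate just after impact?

About the axle the impulsive forces during the collision are internal, so angular momentum about that axis is conserved.
I_p = ½(2.24)(0.258)² = 0.07455 kg·m². Taking the sense of the bullet's angular momentum as positive, L_{bullet} = m v R = (0.0252)(409)(0.258) = 2.659 kg·m²/s.
L_i = 0 + 2.659 = 2.659 kg·m²/s.
After sticking, I_f = I_p + m R² = 0.07455 + (0.0252)(0.258)² = 0.07623 kg·m².
ω_f = L_i / I_f = 2.659 / 0.07623 = 34.88 rad/s.

|ω_f| ≈ 34.9 rad/s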